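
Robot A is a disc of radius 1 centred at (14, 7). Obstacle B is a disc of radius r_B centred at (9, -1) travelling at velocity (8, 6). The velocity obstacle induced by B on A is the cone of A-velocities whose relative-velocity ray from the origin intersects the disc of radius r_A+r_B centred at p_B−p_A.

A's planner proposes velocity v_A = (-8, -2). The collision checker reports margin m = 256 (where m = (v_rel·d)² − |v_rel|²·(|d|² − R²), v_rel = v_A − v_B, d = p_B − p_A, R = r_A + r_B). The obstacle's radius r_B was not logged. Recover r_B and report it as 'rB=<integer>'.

m = 256
d = (-5, -8);  v_rel = (-16, -8),  |v_rel|² = 320
v_rel×d = (-16)·(-8) − (-8)·(-5) = 88
since m = R²·320 − 88²:  R² = (7744 + 256) / 320 = 25
R = √25 = 5  ⇒  r_B = 5 − 1 = 4

rB=4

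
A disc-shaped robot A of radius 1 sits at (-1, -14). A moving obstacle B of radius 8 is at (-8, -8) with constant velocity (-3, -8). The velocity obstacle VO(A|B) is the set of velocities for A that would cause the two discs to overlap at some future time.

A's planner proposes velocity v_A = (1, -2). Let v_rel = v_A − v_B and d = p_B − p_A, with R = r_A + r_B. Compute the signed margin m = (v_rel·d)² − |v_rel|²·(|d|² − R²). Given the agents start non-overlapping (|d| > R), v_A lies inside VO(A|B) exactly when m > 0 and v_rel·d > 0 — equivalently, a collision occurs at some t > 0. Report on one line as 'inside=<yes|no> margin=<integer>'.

d = (-7, 6),  |d|² = 85;  R = 1+8 = 9,  c = 85−9² = 4
v_rel = (4, 6),  |v_rel|² = 52;  v_rel·d = (4)·(-7) + (6)·(6) = 8
52·t² − 16·t + 4 = 0  ⇒  m = 8² − 52·4 = -144
m = -144 < 0,  v_rel·d = 8 > 0  ⇒  outside

inside=no margin=-144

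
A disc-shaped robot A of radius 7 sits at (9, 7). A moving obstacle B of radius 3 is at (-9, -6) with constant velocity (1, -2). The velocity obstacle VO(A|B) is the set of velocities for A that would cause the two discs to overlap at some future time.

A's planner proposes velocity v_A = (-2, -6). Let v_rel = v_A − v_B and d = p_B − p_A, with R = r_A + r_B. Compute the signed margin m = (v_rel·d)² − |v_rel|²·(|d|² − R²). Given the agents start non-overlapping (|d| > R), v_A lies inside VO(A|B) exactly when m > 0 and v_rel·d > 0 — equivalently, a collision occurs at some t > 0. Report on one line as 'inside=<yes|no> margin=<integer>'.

d = (-18, -13),  |d|² = 493;  R = 7+3 = 10,  c = 493−10² = 393
v_rel = (-3, -4),  |v_rel|² = 25;  v_rel·d = (-3)·(-18) + (-4)·(-13) = 106
25·t² − 212·t + 393 = 0  ⇒  m = 106² − 25·393 = 1411
m = 1411 > 0,  v_rel·d = 106 > 0  ⇒  inside

inside=yes margin=1411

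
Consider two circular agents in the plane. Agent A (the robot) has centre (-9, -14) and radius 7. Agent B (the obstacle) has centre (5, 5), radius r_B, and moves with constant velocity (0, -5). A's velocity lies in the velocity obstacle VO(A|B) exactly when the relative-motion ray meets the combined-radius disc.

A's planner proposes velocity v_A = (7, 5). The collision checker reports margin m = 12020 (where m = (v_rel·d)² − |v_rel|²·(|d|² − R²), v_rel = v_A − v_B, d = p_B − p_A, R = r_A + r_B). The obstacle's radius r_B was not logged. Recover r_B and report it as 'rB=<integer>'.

m = 12020
d = (14, 19);  v_rel = (7, 10),  |v_rel|² = 149
v_rel×d = (7)·(19) − (10)·(14) = -7
since m = R²·149 − (-7)²:  R² = (49 + 12020) / 149 = 81
R = √81 = 9  ⇒  r_B = 9 − 7 = 2

rB=2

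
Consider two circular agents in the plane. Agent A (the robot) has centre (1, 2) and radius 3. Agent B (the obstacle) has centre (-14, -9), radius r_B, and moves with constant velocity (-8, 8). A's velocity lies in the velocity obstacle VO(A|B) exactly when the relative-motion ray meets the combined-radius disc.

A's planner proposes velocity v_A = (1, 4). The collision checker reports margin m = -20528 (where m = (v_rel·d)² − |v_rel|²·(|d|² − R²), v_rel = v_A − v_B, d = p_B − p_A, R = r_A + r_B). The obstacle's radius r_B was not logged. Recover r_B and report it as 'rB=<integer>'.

m = -20528
d = (-15, -11);  v_rel = (9, -4),  |v_rel|² = 97
v_rel×d = (9)·(-11) − (-4)·(-15) = -159
since m = R²·97 − (-159)²:  R² = (25281 + -20528) / 97 = 49
R = √49 = 7  ⇒  r_B = 7 − 3 = 4

rB=4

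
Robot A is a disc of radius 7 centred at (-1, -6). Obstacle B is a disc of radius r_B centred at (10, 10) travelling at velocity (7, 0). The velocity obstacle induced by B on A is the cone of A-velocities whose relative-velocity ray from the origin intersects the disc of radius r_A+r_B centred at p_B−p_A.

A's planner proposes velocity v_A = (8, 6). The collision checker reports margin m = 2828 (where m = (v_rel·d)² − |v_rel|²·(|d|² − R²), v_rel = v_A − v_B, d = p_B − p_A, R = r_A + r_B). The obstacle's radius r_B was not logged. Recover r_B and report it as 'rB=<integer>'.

m = 2828
d = (11, 16);  v_rel = (1, 6),  |v_rel|² = 37
v_rel×d = (1)·(16) − (6)·(11) = -50
since m = R²·37 − (-50)²:  R² = (2500 + 2828) / 37 = 144
R = √144 = 12  ⇒  r_B = 12 − 7 = 5

rB=5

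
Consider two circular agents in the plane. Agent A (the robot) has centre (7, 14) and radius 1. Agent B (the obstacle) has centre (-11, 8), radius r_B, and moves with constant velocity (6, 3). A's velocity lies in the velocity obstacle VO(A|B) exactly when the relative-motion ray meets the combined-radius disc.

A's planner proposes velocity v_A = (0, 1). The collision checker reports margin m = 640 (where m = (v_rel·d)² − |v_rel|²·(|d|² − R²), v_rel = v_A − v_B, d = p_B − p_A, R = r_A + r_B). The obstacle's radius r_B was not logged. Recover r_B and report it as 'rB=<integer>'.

m = 640
d = (-18, -6);  v_rel = (-6, -2),  |v_rel|² = 40
v_rel×d = (-6)·(-6) − (-2)·(-18) = 0
since m = R²·40 − 0²:  R² = (0 + 640) / 40 = 16
R = √16 = 4  ⇒  r_B = 4 − 1 = 3

rB=3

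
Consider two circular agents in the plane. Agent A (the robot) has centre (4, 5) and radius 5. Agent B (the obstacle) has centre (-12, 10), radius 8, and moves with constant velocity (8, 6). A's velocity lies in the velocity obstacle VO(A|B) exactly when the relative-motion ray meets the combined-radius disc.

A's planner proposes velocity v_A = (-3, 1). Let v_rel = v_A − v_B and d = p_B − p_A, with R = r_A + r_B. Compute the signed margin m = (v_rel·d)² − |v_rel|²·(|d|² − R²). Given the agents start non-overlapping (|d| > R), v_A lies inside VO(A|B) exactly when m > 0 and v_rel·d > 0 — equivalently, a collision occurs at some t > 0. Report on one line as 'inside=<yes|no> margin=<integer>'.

d = (-16, 5),  |d|² = 281;  R = 5+8 = 13,  c = 281−13² = 112
v_rel = (-11, -5),  |v_rel|² = 146;  v_rel·d = (-11)·(-16) + (-5)·(5) = 151
146·t² − 302·t + 112 = 0  ⇒  m = 151² − 146·112 = 6449
m = 6449 > 0,  v_rel·d = 151 > 0  ⇒  inside

inside=yes margin=6449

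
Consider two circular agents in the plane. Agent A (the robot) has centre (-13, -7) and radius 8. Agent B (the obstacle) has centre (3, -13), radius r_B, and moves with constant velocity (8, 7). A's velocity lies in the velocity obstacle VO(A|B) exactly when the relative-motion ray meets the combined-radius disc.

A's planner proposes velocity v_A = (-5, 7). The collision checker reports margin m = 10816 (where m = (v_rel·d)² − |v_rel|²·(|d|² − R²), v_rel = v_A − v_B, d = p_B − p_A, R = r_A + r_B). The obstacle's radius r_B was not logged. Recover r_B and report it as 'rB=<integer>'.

m = 10816
d = (16, -6);  v_rel = (-13, 0),  |v_rel|² = 169
v_rel×d = (-13)·(-6) − (0)·(16) = 78
since m = R²·169 − 78²:  R² = (6084 + 10816) / 169 = 100
R = √100 = 10  ⇒  r_B = 10 − 8 = 2

rB=2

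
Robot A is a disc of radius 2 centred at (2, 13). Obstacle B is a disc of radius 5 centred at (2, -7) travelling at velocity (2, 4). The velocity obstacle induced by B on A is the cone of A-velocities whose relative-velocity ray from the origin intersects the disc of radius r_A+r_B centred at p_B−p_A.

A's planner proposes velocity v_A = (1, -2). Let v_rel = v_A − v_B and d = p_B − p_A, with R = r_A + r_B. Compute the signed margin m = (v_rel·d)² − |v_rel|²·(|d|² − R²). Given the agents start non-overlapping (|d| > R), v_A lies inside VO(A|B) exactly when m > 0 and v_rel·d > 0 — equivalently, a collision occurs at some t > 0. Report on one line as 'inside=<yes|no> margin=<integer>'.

d = (0, -20),  |d|² = 400;  R = 2+5 = 7,  c = 400−7² = 351
v_rel = (-1, -6),  |v_rel|² = 37;  v_rel·d = (-1)·(0) + (-6)·(-20) = 120
37·t² − 240·t + 351 = 0  ⇒  m = 120² − 37·351 = 1413
m = 1413 > 0,  v_rel·d = 120 > 0  ⇒  inside

inside=yes margin=1413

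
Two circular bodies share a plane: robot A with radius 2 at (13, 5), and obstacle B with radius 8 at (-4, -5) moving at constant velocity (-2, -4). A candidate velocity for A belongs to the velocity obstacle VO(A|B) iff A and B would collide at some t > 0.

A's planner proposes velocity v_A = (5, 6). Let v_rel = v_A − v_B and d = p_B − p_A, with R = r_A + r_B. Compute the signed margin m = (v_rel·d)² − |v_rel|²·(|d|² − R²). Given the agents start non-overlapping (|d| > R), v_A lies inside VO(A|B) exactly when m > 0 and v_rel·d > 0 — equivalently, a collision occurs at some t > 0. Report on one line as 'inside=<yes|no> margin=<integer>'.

d = (-17, -10),  |d|² = 389;  R = 2+8 = 10,  c = 389−10² = 289
v_rel = (7, 10),  |v_rel|² = 149;  v_rel·d = (7)·(-17) + (10)·(-10) = -219
149·t² + 438·t + 289 = 0  ⇒  m = (-219)² − 149·289 = 4900
m = 4900 > 0,  v_rel·d = -219 < 0  ⇒  outside

inside=no margin=4900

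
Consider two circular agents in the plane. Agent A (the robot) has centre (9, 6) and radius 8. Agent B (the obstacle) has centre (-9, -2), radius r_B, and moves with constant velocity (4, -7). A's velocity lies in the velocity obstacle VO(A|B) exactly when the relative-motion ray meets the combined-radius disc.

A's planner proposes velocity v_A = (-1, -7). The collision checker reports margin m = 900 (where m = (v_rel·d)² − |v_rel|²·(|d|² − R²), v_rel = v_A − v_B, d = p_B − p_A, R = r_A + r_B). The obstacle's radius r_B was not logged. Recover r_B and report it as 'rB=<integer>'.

m = 900
d = (-18, -8);  v_rel = (-5, 0),  |v_rel|² = 25
v_rel×d = (-5)·(-8) − (0)·(-18) = 40
since m = R²·25 − 40²:  R² = (1600 + 900) / 25 = 100
R = √100 = 10  ⇒  r_B = 10 − 8 = 2

rB=2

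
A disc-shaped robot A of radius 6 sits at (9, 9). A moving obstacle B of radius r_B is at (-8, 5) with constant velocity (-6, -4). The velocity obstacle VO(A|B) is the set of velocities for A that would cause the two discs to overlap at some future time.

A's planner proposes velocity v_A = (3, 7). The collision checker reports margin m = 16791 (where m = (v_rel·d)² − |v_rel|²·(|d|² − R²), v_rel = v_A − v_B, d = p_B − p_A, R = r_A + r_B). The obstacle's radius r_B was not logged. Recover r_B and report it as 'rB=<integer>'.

m = 16791
d = (-17, -4);  v_rel = (9, 11),  |v_rel|² = 202
v_rel×d = (9)·(-4) − (11)·(-17) = 151
since m = R²·202 − 151²:  R² = (22801 + 16791) / 202 = 196
R = √196 = 14  ⇒  r_B = 14 − 6 = 8

rB=8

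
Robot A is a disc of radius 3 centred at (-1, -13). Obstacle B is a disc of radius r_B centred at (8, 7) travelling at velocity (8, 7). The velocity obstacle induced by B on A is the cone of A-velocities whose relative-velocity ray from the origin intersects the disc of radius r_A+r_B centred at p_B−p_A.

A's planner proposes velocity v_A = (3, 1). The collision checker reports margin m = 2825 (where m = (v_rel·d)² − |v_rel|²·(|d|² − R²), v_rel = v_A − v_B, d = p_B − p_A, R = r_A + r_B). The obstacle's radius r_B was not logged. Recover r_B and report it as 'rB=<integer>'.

m = 2825
d = (9, 20);  v_rel = (-5, -6),  |v_rel|² = 61
v_rel×d = (-5)·(20) − (-6)·(9) = -46
since m = R²·61 − (-46)²:  R² = (2116 + 2825) / 61 = 81
R = √81 = 9  ⇒  r_B = 9 − 3 = 6

rB=6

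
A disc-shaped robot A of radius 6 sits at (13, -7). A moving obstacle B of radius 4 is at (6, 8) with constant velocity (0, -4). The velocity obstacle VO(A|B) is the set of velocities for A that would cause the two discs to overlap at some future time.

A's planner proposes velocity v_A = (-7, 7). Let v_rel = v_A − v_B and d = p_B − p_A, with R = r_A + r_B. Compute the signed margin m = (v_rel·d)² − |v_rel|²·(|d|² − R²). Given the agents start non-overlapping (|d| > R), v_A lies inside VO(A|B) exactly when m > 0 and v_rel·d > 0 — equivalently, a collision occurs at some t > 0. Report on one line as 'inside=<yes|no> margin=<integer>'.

d = (-7, 15),  |d|² = 274;  R = 6+4 = 10,  c = 274−10² = 174
v_rel = (-7, 11),  |v_rel|² = 170;  v_rel·d = (-7)·(-7) + (11)·(15) = 214
170·t² − 428·t + 174 = 0  ⇒  m = 214² − 170·174 = 16216
m = 16216 > 0,  v_rel·d = 214 > 0  ⇒  inside

inside=yes margin=16216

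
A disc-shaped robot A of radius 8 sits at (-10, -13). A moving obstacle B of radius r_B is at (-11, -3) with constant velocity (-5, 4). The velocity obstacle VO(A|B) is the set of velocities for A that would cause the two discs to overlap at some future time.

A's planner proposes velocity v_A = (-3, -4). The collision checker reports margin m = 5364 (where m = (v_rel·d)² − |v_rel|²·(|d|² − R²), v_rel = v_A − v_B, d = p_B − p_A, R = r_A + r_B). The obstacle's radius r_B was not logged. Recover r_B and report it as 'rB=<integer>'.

m = 5364
d = (-1, 10);  v_rel = (2, -8),  |v_rel|² = 68
v_rel×d = (2)·(10) − (-8)·(-1) = 12
since m = R²·68 − 12²:  R² = (144 + 5364) / 68 = 81
R = √81 = 9  ⇒  r_B = 9 − 8 = 1

rB=1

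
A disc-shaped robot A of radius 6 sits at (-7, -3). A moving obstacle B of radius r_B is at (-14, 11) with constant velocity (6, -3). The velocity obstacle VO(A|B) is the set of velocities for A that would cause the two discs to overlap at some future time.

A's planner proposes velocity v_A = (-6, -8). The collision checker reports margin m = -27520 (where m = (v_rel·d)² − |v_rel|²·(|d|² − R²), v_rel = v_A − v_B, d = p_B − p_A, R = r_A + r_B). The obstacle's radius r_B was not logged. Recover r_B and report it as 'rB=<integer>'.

m = -27520
d = (-7, 14);  v_rel = (-12, -5),  |v_rel|² = 169
v_rel×d = (-12)·(14) − (-5)·(-7) = -203
since m = R²·169 − (-203)²:  R² = (41209 + -27520) / 169 = 81
R = √81 = 9  ⇒  r_B = 9 − 6 = 3

rB=3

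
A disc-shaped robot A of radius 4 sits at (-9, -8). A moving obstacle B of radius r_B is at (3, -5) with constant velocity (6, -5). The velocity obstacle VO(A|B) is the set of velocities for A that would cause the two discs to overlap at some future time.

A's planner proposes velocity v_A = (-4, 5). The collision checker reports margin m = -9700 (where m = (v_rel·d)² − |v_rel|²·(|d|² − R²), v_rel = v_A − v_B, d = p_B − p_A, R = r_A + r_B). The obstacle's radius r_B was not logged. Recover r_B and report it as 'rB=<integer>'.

m = -9700
d = (12, 3);  v_rel = (-10, 10),  |v_rel|² = 200
v_rel×d = (-10)·(3) − (10)·(12) = -150
since m = R²·200 − (-150)²:  R² = (22500 + -9700) / 200 = 64
R = √64 = 8  ⇒  r_B = 8 − 4 = 4

rB=4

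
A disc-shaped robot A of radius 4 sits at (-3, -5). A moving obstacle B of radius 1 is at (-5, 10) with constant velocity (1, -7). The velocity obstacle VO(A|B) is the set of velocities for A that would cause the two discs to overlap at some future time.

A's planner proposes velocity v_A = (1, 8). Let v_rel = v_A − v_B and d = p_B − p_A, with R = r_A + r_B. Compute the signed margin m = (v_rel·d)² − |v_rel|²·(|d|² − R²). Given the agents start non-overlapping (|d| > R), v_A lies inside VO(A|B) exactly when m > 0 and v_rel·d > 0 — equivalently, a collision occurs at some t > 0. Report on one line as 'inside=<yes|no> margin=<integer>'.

d = (-2, 15),  |d|² = 229;  R = 4+1 = 5,  c = 229−5² = 204
v_rel = (0, 15),  |v_rel|² = 225;  v_rel·d = (0)·(-2) + (15)·(15) = 225
225·t² − 450·t + 204 = 0  ⇒  m = 225² − 225·204 = 4725
m = 4725 > 0,  v_rel·d = 225 > 0  ⇒  inside

inside=yes margin=4725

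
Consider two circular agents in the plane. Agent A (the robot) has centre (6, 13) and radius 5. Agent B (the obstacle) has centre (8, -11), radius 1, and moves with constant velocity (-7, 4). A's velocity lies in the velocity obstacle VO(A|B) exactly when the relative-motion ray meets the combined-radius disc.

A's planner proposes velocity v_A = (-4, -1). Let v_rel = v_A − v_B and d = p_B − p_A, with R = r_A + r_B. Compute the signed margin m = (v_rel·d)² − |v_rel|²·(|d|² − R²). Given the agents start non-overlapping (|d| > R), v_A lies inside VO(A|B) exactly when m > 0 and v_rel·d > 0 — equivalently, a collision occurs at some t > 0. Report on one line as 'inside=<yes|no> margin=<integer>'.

d = (2, -24),  |d|² = 580;  R = 5+1 = 6,  c = 580−6² = 544
v_rel = (3, -5),  |v_rel|² = 34;  v_rel·d = (3)·(2) + (-5)·(-24) = 126
34·t² − 252·t + 544 = 0  ⇒  m = 126² − 34·544 = -2620
m = -2620 < 0,  v_rel·d = 126 > 0  ⇒  outside

inside=no margin=-2620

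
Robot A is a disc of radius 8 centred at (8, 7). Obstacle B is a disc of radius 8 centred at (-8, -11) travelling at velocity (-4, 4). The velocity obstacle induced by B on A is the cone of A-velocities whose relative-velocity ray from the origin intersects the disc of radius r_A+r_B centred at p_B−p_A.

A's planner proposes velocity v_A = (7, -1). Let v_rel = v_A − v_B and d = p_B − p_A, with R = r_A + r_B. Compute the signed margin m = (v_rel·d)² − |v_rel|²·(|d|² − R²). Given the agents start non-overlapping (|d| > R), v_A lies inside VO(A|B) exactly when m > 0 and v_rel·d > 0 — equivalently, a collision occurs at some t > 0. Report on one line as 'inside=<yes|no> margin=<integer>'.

d = (-16, -18),  |d|² = 580;  R = 8+8 = 16,  c = 580−16² = 324
v_rel = (11, -5),  |v_rel|² = 146;  v_rel·d = (11)·(-16) + (-5)·(-18) = -86
146·t² + 172·t + 324 = 0  ⇒  m = (-86)² − 146·324 = -39908
m = -39908 < 0,  v_rel·d = -86 < 0  ⇒  outside

inside=no margin=-39908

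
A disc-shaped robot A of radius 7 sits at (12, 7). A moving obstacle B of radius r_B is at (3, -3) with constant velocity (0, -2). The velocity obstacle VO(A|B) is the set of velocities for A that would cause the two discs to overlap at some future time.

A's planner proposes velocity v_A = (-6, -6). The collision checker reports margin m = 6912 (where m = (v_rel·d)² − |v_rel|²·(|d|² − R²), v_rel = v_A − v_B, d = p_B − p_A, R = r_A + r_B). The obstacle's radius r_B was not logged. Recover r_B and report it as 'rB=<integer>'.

m = 6912
d = (-9, -10);  v_rel = (-6, -4),  |v_rel|² = 52
v_rel×d = (-6)·(-10) − (-4)·(-9) = 24
since m = R²·52 − 24²:  R² = (576 + 6912) / 52 = 144
R = √144 = 12  ⇒  r_B = 12 − 7 = 5

rB=5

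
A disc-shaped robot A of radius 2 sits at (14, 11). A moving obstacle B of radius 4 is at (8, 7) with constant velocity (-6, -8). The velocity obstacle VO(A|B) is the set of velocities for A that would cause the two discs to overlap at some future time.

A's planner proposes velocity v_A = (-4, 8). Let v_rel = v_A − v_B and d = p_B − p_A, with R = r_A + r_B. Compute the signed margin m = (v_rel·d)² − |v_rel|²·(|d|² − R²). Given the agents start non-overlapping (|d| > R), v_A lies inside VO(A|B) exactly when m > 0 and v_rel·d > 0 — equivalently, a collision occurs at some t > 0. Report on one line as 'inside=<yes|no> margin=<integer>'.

d = (-6, -4),  |d|² = 52;  R = 2+4 = 6,  c = 52−6² = 16
v_rel = (2, 16),  |v_rel|² = 260;  v_rel·d = (2)·(-6) + (16)·(-4) = -76
260·t² + 152·t + 16 = 0  ⇒  m = (-76)² − 260·16 = 1616
m = 1616 > 0,  v_rel·d = -76 < 0  ⇒  outside

inside=no margin=1616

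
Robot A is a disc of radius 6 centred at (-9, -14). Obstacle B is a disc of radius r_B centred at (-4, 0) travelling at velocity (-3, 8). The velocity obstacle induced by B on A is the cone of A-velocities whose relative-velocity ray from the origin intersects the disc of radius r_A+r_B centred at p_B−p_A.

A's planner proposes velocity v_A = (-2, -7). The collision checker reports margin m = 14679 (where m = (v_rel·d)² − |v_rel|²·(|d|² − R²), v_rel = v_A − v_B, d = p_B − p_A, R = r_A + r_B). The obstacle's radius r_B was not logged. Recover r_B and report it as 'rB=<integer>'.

m = 14679
d = (5, 14);  v_rel = (1, -15),  |v_rel|² = 226
v_rel×d = (1)·(14) − (-15)·(5) = 89
since m = R²·226 − 89²:  R² = (7921 + 14679) / 226 = 100
R = √100 = 10  ⇒  r_B = 10 − 6 = 4

rB=4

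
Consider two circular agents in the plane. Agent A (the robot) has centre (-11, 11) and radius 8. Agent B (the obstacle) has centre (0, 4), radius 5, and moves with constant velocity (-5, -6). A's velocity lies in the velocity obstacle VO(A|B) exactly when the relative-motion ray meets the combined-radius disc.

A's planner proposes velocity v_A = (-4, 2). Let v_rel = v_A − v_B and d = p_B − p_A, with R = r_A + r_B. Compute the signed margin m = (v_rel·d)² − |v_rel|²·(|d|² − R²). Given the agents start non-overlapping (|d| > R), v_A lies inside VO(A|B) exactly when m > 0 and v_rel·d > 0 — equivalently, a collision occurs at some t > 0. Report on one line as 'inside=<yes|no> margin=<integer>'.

d = (11, -7),  |d|² = 170;  R = 8+5 = 13,  c = 170−13² = 1
v_rel = (1, 8),  |v_rel|² = 65;  v_rel·d = (1)·(11) + (8)·(-7) = -45
65·t² + 90·t + 1 = 0  ⇒  m = (-45)² − 65·1 = 1960
m = 1960 > 0,  v_rel·d = -45 < 0  ⇒  outside

inside=no margin=1960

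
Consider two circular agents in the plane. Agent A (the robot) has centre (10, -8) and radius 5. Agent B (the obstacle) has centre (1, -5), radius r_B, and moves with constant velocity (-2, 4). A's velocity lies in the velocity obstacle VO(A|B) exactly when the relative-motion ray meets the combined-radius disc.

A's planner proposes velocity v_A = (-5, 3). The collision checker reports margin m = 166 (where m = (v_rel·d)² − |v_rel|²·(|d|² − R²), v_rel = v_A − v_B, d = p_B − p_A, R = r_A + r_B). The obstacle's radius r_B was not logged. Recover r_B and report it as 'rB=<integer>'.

m = 166
d = (-9, 3);  v_rel = (-3, -1),  |v_rel|² = 10
v_rel×d = (-3)·(3) − (-1)·(-9) = -18
since m = R²·10 − (-18)²:  R² = (324 + 166) / 10 = 49
R = √49 = 7  ⇒  r_B = 7 − 5 = 2

rB=2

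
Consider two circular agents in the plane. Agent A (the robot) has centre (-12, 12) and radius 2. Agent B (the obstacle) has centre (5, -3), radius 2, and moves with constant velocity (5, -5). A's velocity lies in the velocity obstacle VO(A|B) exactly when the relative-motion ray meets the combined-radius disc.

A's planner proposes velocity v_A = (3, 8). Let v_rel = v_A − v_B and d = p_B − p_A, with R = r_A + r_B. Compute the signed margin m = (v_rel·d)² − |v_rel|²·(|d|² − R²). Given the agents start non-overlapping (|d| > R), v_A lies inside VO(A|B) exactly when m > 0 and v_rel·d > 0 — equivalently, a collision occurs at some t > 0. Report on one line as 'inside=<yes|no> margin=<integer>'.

d = (17, -15),  |d|² = 514;  R = 2+2 = 4,  c = 514−4² = 498
v_rel = (-2, 13),  |v_rel|² = 173;  v_rel·d = (-2)·(17) + (13)·(-15) = -229
173·t² + 458·t + 498 = 0  ⇒  m = (-229)² − 173·498 = -33713
m = -33713 < 0,  v_rel·d = -229 < 0  ⇒  outside

inside=no margin=-33713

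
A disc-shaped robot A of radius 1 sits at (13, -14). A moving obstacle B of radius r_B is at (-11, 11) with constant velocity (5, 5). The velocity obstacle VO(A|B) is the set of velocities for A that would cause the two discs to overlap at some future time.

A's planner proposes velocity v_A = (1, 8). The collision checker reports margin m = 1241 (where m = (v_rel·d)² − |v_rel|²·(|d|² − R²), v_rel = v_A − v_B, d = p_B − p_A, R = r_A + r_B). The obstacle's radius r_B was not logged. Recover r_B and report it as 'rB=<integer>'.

m = 1241
d = (-24, 25);  v_rel = (-4, 3),  |v_rel|² = 25
v_rel×d = (-4)·(25) − (3)·(-24) = -28
since m = R²·25 − (-28)²:  R² = (784 + 1241) / 25 = 81
R = √81 = 9  ⇒  r_B = 9 − 1 = 8

rB=8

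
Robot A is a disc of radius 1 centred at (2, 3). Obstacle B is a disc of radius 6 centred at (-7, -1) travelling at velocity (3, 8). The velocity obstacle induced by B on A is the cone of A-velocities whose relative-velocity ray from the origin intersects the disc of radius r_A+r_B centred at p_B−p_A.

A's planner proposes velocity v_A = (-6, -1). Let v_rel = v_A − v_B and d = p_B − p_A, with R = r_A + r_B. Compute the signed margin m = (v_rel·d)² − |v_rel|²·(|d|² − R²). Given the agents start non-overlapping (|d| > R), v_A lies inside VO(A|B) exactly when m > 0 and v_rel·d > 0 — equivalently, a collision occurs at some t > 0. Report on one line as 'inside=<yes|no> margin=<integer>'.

d = (-9, -4),  |d|² = 97;  R = 1+6 = 7,  c = 97−7² = 48
v_rel = (-9, -9),  |v_rel|² = 162;  v_rel·d = (-9)·(-9) + (-9)·(-4) = 117
162·t² − 234·t + 48 = 0  ⇒  m = 117² − 162·48 = 5913
m = 5913 > 0,  v_rel·d = 117 > 0  ⇒  inside

inside=yes margin=5913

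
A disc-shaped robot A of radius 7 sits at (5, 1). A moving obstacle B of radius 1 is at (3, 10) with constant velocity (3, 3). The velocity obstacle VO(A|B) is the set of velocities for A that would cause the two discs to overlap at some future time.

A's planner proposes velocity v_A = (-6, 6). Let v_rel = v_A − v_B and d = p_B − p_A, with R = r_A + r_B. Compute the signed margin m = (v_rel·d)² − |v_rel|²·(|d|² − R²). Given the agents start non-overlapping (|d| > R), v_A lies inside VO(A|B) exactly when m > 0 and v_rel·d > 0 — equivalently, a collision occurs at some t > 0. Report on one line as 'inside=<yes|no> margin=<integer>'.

d = (-2, 9),  |d|² = 85;  R = 7+1 = 8,  c = 85−8² = 21
v_rel = (-9, 3),  |v_rel|² = 90;  v_rel·d = (-9)·(-2) + (3)·(9) = 45
90·t² − 90·t + 21 = 0  ⇒  m = 45² − 90·21 = 135
m = 135 > 0,  v_rel·d = 45 > 0  ⇒  inside

inside=yes margin=135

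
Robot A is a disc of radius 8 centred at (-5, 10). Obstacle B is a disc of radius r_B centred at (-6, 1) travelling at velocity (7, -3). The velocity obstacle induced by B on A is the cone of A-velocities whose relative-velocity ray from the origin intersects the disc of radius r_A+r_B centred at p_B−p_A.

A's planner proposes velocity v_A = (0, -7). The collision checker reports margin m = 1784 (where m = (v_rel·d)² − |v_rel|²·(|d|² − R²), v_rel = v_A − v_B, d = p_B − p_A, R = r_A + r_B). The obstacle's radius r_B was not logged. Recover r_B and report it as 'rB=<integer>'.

m = 1784
d = (-1, -9);  v_rel = (-7, -4),  |v_rel|² = 65
v_rel×d = (-7)·(-9) − (-4)·(-1) = 59
since m = R²·65 − 59²:  R² = (3481 + 1784) / 65 = 81
R = √81 = 9  ⇒  r_B = 9 − 8 = 1

rB=1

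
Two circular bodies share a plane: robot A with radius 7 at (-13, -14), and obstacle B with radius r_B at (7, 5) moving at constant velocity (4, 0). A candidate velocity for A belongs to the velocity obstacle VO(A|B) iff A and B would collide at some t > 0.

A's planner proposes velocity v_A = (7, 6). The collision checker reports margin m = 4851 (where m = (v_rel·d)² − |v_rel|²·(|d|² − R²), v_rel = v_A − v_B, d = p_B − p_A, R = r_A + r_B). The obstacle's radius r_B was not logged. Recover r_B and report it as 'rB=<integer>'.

m = 4851
d = (20, 19);  v_rel = (3, 6),  |v_rel|² = 45
v_rel×d = (3)·(19) − (6)·(20) = -63
since m = R²·45 − (-63)²:  R² = (3969 + 4851) / 45 = 196
R = √196 = 14  ⇒  r_B = 14 − 7 = 7

rB=7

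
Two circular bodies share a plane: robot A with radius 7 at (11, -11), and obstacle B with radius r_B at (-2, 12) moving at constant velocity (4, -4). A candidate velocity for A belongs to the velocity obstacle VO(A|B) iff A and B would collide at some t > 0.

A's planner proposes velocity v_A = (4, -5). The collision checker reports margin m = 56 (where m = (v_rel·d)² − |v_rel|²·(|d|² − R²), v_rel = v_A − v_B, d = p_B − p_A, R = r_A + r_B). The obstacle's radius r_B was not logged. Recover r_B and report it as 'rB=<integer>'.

m = 56
d = (-13, 23);  v_rel = (0, -1),  |v_rel|² = 1
v_rel×d = (0)·(23) − (-1)·(-13) = -13
since m = R²·1 − (-13)²:  R² = (169 + 56) / 1 = 225
R = √225 = 15  ⇒  r_B = 15 − 7 = 8

rB=8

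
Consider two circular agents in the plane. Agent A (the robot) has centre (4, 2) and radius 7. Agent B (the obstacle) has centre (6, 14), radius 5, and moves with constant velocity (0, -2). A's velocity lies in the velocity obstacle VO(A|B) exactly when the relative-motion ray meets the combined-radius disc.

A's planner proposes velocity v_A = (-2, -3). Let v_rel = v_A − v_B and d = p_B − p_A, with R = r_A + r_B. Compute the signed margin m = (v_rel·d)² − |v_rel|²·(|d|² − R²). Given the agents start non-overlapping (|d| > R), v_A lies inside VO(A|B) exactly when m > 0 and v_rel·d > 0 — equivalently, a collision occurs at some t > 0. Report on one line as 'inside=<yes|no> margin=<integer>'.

d = (2, 12),  |d|² = 148;  R = 7+5 = 12,  c = 148−12² = 4
v_rel = (-2, -1),  |v_rel|² = 5;  v_rel·d = (-2)·(2) + (-1)·(12) = -16
5·t² + 32·t + 4 = 0  ⇒  m = (-16)² − 5·4 = 236
m = 236 > 0,  v_rel·d = -16 < 0  ⇒  outside

inside=no margin=236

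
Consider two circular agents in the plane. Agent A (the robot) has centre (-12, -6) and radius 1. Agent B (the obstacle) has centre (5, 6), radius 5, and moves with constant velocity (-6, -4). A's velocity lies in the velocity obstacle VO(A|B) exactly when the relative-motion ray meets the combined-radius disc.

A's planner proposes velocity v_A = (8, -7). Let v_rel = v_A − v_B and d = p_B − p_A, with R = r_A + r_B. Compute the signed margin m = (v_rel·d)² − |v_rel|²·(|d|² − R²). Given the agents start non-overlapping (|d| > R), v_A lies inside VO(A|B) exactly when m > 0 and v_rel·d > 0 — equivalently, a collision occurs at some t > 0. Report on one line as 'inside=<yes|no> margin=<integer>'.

d = (17, 12),  |d|² = 433;  R = 1+5 = 6,  c = 433−6² = 397
v_rel = (14, -3),  |v_rel|² = 205;  v_rel·d = (14)·(17) + (-3)·(12) = 202
205·t² − 404·t + 397 = 0  ⇒  m = 202² − 205·397 = -40581
m = -40581 < 0,  v_rel·d = 202 > 0  ⇒  outside

inside=no margin=-40581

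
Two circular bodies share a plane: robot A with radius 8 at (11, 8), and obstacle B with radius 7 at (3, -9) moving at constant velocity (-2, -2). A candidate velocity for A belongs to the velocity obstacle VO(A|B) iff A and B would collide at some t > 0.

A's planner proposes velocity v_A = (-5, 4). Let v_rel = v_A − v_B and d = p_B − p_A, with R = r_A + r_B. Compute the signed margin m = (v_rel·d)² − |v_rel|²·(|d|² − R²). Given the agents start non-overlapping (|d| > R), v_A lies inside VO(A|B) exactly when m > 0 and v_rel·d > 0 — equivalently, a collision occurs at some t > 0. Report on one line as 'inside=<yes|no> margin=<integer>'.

d = (-8, -17),  |d|² = 353;  R = 8+7 = 15,  c = 353−15² = 128
v_rel = (-3, 6),  |v_rel|² = 45;  v_rel·d = (-3)·(-8) + (6)·(-17) = -78
45·t² + 156·t + 128 = 0  ⇒  m = (-78)² − 45·128 = 324
m = 324 > 0,  v_rel·d = -78 < 0  ⇒  outside

inside=no margin=324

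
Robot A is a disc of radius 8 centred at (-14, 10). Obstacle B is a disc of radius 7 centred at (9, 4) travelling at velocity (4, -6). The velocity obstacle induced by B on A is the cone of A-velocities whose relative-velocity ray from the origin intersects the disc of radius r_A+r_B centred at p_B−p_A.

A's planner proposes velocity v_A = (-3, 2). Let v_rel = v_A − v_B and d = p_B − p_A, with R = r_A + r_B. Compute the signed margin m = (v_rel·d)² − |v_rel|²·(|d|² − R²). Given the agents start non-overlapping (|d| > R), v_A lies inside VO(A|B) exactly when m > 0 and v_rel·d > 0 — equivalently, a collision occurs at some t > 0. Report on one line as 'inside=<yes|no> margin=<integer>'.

d = (23, -6),  |d|² = 565;  R = 8+7 = 15,  c = 565−15² = 340
v_rel = (-7, 8),  |v_rel|² = 113;  v_rel·d = (-7)·(23) + (8)·(-6) = -209
113·t² + 418·t + 340 = 0  ⇒  m = (-209)² − 113·340 = 5261
m = 5261 > 0,  v_rel·d = -209 < 0  ⇒  outside

inside=no margin=5261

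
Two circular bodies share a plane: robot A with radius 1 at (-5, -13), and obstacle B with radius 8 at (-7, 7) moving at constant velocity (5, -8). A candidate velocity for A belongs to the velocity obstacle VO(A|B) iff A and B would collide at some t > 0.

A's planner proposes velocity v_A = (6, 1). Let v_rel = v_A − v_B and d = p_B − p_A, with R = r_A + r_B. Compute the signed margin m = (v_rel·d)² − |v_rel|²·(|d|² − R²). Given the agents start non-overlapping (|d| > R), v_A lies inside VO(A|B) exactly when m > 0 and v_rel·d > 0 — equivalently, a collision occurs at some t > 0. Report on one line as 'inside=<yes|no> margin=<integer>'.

d = (-2, 20),  |d|² = 404;  R = 1+8 = 9,  c = 404−9² = 323
v_rel = (1, 9),  |v_rel|² = 82;  v_rel·d = (1)·(-2) + (9)·(20) = 178
82·t² − 356·t + 323 = 0  ⇒  m = 178² − 82·323 = 5198
m = 5198 > 0,  v_rel·d = 178 > 0  ⇒  inside

inside=yes margin=5198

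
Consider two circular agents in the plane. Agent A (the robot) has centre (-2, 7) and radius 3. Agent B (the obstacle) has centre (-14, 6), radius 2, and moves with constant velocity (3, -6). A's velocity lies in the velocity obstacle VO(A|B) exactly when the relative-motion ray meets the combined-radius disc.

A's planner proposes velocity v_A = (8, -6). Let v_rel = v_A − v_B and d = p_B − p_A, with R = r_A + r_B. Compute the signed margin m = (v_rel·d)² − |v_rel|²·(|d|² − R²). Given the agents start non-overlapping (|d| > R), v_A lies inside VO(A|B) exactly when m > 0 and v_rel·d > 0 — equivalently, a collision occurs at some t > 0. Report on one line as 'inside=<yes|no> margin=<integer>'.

d = (-12, -1),  |d|² = 145;  R = 3+2 = 5,  c = 145−5² = 120
v_rel = (5, 0),  |v_rel|² = 25;  v_rel·d = (5)·(-12) + (0)·(-1) = -60
25·t² + 120·t + 120 = 0  ⇒  m = (-60)² − 25·120 = 600
m = 600 > 0,  v_rel·d = -60 < 0  ⇒  outside

inside=no margin=600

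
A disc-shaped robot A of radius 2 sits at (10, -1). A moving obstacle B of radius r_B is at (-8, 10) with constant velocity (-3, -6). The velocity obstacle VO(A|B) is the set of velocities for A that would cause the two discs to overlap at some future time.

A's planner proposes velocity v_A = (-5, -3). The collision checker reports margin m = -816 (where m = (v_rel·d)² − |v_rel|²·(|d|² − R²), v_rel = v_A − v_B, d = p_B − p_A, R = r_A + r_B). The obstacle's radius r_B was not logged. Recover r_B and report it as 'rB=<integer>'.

m = -816
d = (-18, 11);  v_rel = (-2, 3),  |v_rel|² = 13
v_rel×d = (-2)·(11) − (3)·(-18) = 32
since m = R²·13 − 32²:  R² = (1024 + -816) / 13 = 16
R = √16 = 4  ⇒  r_B = 4 − 2 = 2

rB=2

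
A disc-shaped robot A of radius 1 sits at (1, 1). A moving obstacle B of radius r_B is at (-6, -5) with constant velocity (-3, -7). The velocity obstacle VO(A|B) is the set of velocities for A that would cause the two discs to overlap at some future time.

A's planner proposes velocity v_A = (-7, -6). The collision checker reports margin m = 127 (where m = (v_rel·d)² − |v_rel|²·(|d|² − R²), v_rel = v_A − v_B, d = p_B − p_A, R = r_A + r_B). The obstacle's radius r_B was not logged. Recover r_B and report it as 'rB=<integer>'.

m = 127
d = (-7, -6);  v_rel = (-4, 1),  |v_rel|² = 17
v_rel×d = (-4)·(-6) − (1)·(-7) = 31
since m = R²·17 − 31²:  R² = (961 + 127) / 17 = 64
R = √64 = 8  ⇒  r_B = 8 − 1 = 7

rB=7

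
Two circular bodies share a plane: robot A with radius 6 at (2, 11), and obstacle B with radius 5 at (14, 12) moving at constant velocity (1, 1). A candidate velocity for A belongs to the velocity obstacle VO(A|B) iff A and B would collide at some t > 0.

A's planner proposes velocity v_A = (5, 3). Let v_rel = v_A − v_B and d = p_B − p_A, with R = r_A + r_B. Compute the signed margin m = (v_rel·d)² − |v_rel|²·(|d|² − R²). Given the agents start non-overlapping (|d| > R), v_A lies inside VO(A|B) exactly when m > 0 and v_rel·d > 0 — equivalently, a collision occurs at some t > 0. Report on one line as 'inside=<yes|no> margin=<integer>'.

d = (12, 1),  |d|² = 145;  R = 6+5 = 11,  c = 145−11² = 24
v_rel = (4, 2),  |v_rel|² = 20;  v_rel·d = (4)·(12) + (2)·(1) = 50
20·t² − 100·t + 24 = 0  ⇒  m = 50² − 20·24 = 2020
m = 2020 > 0,  v_rel·d = 50 > 0  ⇒  inside

inside=yes margin=2020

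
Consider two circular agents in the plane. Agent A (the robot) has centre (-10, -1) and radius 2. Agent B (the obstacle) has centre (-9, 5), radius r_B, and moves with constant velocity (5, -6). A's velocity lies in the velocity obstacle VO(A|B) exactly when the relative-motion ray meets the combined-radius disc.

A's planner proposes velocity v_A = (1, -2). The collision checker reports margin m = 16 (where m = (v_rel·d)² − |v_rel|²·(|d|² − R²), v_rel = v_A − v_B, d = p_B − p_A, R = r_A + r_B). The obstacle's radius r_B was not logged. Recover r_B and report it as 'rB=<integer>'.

m = 16
d = (1, 6);  v_rel = (-4, 4),  |v_rel|² = 32
v_rel×d = (-4)·(6) − (4)·(1) = -28
since m = R²·32 − (-28)²:  R² = (784 + 16) / 32 = 25
R = √25 = 5  ⇒  r_B = 5 − 2 = 3

rB=3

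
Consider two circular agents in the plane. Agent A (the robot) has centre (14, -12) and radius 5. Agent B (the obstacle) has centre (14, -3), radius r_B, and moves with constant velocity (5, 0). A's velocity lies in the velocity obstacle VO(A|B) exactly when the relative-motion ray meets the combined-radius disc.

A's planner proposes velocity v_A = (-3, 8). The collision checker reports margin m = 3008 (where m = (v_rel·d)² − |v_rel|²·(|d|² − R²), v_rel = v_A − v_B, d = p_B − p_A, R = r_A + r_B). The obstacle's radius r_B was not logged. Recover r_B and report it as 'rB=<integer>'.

m = 3008
d = (0, 9);  v_rel = (-8, 8),  |v_rel|² = 128
v_rel×d = (-8)·(9) − (8)·(0) = -72
since m = R²·128 − (-72)²:  R² = (5184 + 3008) / 128 = 64
R = √64 = 8  ⇒  r_B = 8 − 5 = 3

rB=3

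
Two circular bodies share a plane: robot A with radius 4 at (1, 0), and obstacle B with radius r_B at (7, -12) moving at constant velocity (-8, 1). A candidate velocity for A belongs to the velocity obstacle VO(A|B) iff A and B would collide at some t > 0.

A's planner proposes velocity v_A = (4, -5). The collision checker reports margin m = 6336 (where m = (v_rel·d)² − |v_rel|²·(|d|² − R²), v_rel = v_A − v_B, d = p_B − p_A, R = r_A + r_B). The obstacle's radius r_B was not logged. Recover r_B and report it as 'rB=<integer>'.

m = 6336
d = (6, -12);  v_rel = (12, -6),  |v_rel|² = 180
v_rel×d = (12)·(-12) − (-6)·(6) = -108
since m = R²·180 − (-108)²:  R² = (11664 + 6336) / 180 = 100
R = √100 = 10  ⇒  r_B = 10 − 4 = 6

rB=6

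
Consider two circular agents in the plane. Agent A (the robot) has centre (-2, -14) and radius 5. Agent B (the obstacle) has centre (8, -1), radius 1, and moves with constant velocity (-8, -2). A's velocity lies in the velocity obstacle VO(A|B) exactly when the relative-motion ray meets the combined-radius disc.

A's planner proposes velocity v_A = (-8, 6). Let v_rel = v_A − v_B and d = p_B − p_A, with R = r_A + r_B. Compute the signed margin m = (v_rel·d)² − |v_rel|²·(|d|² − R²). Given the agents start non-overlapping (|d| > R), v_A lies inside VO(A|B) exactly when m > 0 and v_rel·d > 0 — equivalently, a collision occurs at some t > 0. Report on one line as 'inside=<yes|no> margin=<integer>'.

d = (10, 13),  |d|² = 269;  R = 5+1 = 6,  c = 269−6² = 233
v_rel = (0, 8),  |v_rel|² = 64;  v_rel·d = (0)·(10) + (8)·(13) = 104
64·t² − 208·t + 233 = 0  ⇒  m = 104² − 64·233 = -4096
m = -4096 < 0,  v_rel·d = 104 > 0  ⇒  outside

inside=no margin=-4096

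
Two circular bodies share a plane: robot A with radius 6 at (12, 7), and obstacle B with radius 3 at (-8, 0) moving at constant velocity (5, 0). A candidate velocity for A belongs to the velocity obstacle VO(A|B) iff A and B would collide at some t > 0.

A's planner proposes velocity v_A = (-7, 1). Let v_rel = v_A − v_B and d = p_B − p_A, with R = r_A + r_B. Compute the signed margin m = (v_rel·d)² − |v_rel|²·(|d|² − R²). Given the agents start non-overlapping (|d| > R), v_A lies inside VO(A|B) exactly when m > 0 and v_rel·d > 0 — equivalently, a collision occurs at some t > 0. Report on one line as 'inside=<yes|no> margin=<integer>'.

d = (-20, -7),  |d|² = 449;  R = 6+3 = 9,  c = 449−9² = 368
v_rel = (-12, 1),  |v_rel|² = 145;  v_rel·d = (-12)·(-20) + (1)·(-7) = 233
145·t² − 466·t + 368 = 0  ⇒  m = 233² − 145·368 = 929
m = 929 > 0,  v_rel·d = 233 > 0  ⇒  inside

inside=yes margin=929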